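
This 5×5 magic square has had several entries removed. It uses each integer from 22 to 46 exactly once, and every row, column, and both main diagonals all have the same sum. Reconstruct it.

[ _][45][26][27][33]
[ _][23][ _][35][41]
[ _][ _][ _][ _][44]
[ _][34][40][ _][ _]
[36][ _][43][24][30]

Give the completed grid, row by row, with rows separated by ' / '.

39 45 26 27 33 / 42 23 29 35 41 / 25 31 32 38 44 / 28 34 40 46 22 / 36 37 43 24 30

The entries are 22 through 46, which sum to 850, so each line sums to 850/5 = 170.
Using row 1: 45 + 26 + 27 + 33 + ? → (1,1) = 170 − 131 = 39.
Row 5 must total 170; the given cells sum to 133, so (5,2) = 37.
Column 2: 45 + 23 + 34 + 37 + ? = 170, so (3,2) = 31.
From column 5, 170 − (33 + 41 + 44 + 30) gives (4,5) = 22.
Using anti-diagonal: 33 + 35 + 34 + 36 + ? → (3,3) = 170 − 138 = 32.
Column 3: 26 + 32 + 40 + 43 + ? = 170, so (2,3) = 29.
From main diagonal, 170 − (39 + 23 + 32 + 30) gives (4,4) = 46.
Row 2: 23 + 29 + 35 + 41 + ? = 170, so (2,1) = 42.
The remaining cell in row 4 is (4,1) = 170 − 142 = 28.
Using column 1: 39 + 42 + 28 + 36 + ? → (3,1) = 170 − 145 = 25.
Column 4 needs 170; the known cells sum to 132, so (3,4) = 38.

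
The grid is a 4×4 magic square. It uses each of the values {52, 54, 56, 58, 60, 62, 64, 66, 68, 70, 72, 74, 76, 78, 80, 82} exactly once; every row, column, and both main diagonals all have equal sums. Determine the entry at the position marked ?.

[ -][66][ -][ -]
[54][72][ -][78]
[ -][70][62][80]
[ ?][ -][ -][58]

The 16 entries sum to 1072, so each line sums to 1072/4 = 268.
From row 2, 268 − (54 + 72 + 78) gives (2,3) = 64.
Row 3: 70 + 62 + 80 + ? = 268, so (3,1) = 56.
Using column 2: 66 + 72 + 70 + ? → (4,2) = 268 − 208 = 60.
Column 4: 78 + 80 + 58 + ? = 268, so (1,4) = 52.
The remaining cell in main diagonal is (1,1) = 268 − 192 = 76.
From anti-diagonal, 268 − (52 + 64 + 70) gives (4,1) = 82.

82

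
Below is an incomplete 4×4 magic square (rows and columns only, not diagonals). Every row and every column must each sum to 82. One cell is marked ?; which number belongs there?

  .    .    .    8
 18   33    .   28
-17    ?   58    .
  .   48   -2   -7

-12

Row 2: 18 + 33 + 28 + ? = 82, so (2,3) = 3.
Row 4 must total 82; the given cells sum to 39, so (4,1) = 43.
From column 1, 82 − (18 + (-17) + 43) gives (1,1) = 38.
The remaining cell in column 3 is (1,3) = 82 − 59 = 23.
From column 4, 82 − (8 + 28 + (-7)) gives (3,4) = 53.
From row 1, 82 − (38 + 23 + 8) gives (1,2) = 13.
The remaining cell in row 3 is (3,2) = 82 − 94 = -12.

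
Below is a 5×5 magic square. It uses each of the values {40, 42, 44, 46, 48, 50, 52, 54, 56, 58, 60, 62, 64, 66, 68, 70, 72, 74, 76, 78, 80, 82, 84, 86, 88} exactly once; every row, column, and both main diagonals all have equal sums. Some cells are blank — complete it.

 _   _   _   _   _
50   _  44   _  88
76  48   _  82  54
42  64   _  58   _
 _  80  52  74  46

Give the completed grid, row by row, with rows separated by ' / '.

84 56 78 40 62 / 50 72 44 66 88 / 76 48 60 82 54 / 42 64 86 58 70 / 68 80 52 74 46

The 25 entries sum to 1600, so each line sums to 1600/5 = 320.
Row 3 needs 320; the known cells sum to 260, so (3,3) = 60.
The remaining cell in row 5 is (5,1) = 320 − 252 = 68.
From column 1, 320 − (50 + 76 + 42 + 68) gives (1,1) = 84.
The remaining cell in main diagonal is (2,2) = 320 − 248 = 72.
The remaining cell in row 2 is (2,4) = 320 − 254 = 66.
Column 2 needs 320; the known cells sum to 264, so (1,2) = 56.
The remaining cell in column 4 is (1,4) = 320 − 280 = 40.
Anti-diagonal must total 320; the given cells sum to 258, so (1,5) = 62.
Row 1 needs 320; the known cells sum to 242, so (1,3) = 78.
Column 3 must total 320; the given cells sum to 234, so (4,3) = 86.
From column 5, 320 − (62 + 88 + 54 + 46) gives (4,5) = 70.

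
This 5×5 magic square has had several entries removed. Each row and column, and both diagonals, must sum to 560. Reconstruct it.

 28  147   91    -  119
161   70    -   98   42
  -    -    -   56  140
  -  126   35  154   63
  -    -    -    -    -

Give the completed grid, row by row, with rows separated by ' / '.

Row 1 needs 560; the known cells sum to 385, so (1,4) = 175.
Row 2 needs 560; the known cells sum to 371, so (2,3) = 189.
Row 4 needs 560; the known cells sum to 378, so (4,1) = 182.
Column 4 needs 560; the known cells sum to 483, so (5,4) = 77.
Using column 5: 119 + 42 + 140 + 63 + ? → (5,5) = 560 − 364 = 196.
The remaining cell in main diagonal is (3,3) = 560 − 448 = 112.
Anti-diagonal: 119 + 98 + 112 + 126 + ? = 560, so (5,1) = 105.
From column 1, 560 − (28 + 161 + 182 + 105) gives (3,1) = 84.
The remaining cell in column 3 is (5,3) = 560 − 427 = 133.
From row 3, 560 − (84 + 112 + 56 + 140) gives (3,2) = 168.
Row 5 must total 560; the given cells sum to 511, so (5,2) = 49.

28 147 91 175 119 / 161 70 189 98 42 / 84 168 112 56 140 / 182 126 35 154 63 / 105 49 133 77 196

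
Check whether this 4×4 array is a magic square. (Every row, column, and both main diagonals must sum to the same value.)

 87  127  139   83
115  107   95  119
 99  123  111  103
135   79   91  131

Yes

Row 1: 87 + 127 + 139 + 83 = 436.
Row 2: 115 + 107 + 95 + 119 = 436.
Row 3: 99 + 123 + 111 + 103 = 436.
Row 4: 135 + 79 + 91 + 131 = 436.
Column 1: 87 + 115 + 99 + 135 = 436.
Column 2: 127 + 107 + 123 + 79 = 436.
Column 3: 139 + 95 + 111 + 91 = 436.
Column 4: 83 + 119 + 103 + 131 = 436.
Main diagonal: 87 + 107 + 111 + 131 = 436.
Anti-diagonal: 83 + 95 + 123 + 135 = 436.
All lines sum to 436.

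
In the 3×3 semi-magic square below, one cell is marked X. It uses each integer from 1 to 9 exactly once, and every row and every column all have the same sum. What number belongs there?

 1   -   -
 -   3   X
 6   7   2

4

The entries are 1 through 9, which sum to 45, so each line sums to 45/3 = 15.
Column 1: 1 + 6 + ? = 15, so (2,1) = 8.
The remaining cell in column 2 is (1,2) = 15 − 10 = 5.
Using row 1: 1 + 5 + ? → (1,3) = 15 − 6 = 9.
The remaining cell in row 2 is (2,3) = 15 − 11 = 4.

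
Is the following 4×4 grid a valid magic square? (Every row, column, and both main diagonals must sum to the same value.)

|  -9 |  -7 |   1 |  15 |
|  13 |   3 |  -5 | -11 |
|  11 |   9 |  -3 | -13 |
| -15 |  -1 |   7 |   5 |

No — row 4 sums to -4 but column 3 sums to 0.

Row 1: -9 + (-7) + 1 + 15 = 0.
Row 2: 13 + 3 + (-5) + (-11) = 0.
Row 3: 11 + 9 + (-3) + (-13) = 4.
Row 4: -15 + (-1) + 7 + 5 = -4.
Column 1: -9 + 13 + 11 + (-15) = 0.
Column 2: -7 + 3 + 9 + (-1) = 4.
Column 3: 1 + (-5) + (-3) + 7 = 0.
Column 4: 15 + (-11) + (-13) + 5 = -4.
Main diagonal: -9 + 3 + (-3) + 5 = -4.
Anti-diagonal: 15 + (-5) + 9 + (-15) = 4.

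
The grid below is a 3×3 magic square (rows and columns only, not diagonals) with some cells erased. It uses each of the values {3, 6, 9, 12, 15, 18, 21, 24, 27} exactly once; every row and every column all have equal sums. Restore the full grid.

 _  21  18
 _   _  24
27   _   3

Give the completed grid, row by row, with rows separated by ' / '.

6 21 18 / 12 9 24 / 27 15 3

The 9 entries sum to 135, so each line sums to 135/3 = 45.
Row 1: 21 + 18 + ? = 45, so (1,1) = 6.
Using row 3: 27 + 3 + ? → (3,2) = 45 − 30 = 15.
From column 1, 45 − (6 + 27) gives (2,1) = 12.
Column 2 must total 45; the given cells sum to 36, so (2,2) = 9.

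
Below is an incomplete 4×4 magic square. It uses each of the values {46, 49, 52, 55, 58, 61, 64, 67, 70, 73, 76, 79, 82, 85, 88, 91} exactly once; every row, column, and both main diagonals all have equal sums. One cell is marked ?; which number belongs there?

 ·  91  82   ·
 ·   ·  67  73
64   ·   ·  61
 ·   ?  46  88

The 16 entries sum to 1096, so each line sums to 1096/4 = 274.
Column 3: 82 + 67 + 46 + ? = 274, so (3,3) = 79.
From column 4, 274 − (73 + 61 + 88) gives (1,4) = 52.
Row 1 needs 274; the known cells sum to 225, so (1,1) = 49.
Using row 3: 64 + 79 + 61 + ? → (3,2) = 274 − 204 = 70.
Main diagonal: 49 + 79 + 88 + ? = 274, so (2,2) = 58.
Anti-diagonal must total 274; the given cells sum to 189, so (4,1) = 85.
Row 2: 58 + 67 + 73 + ? = 274, so (2,1) = 76.
From row 4, 274 − (85 + 46 + 88) gives (4,2) = 55.

55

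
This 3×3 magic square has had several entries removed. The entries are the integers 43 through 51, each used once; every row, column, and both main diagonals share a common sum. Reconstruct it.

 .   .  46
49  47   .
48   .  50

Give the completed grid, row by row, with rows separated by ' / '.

The entries are 43 through 51, which sum to 423, so each line sums to 423/3 = 141.
The remaining cell in row 2 is (2,3) = 141 − 96 = 45.
Using row 3: 48 + 50 + ? → (3,2) = 141 − 98 = 43.
Using column 1: 49 + 48 + ? → (1,1) = 141 − 97 = 44.
Column 2 needs 141; the known cells sum to 90, so (1,2) = 51.

44 51 46 / 49 47 45 / 48 43 50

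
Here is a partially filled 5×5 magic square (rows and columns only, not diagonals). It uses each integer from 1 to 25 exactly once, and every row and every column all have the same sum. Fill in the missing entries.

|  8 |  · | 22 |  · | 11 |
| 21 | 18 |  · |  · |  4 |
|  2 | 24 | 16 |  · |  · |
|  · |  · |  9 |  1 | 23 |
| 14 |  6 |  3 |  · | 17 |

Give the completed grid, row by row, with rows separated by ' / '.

8 5 22 19 11 / 21 18 15 7 4 / 2 24 16 13 10 / 20 12 9 1 23 / 14 6 3 25 17

The entries are 1 through 25, which sum to 325, so each line sums to 325/5 = 65.
Row 5 must total 65; the given cells sum to 40, so (5,4) = 25.
Column 1 needs 65; the known cells sum to 45, so (4,1) = 20.
From column 3, 65 − (22 + 16 + 9 + 3) gives (2,3) = 15.
The remaining cell in column 5 is (3,5) = 65 − 55 = 10.
From row 2, 65 − (21 + 18 + 15 + 4) gives (2,4) = 7.
The remaining cell in row 3 is (3,4) = 65 − 52 = 13.
From row 4, 65 − (20 + 9 + 1 + 23) gives (4,2) = 12.
Column 2 needs 65; the known cells sum to 60, so (1,2) = 5.
Column 4 needs 65; the known cells sum to 46, so (1,4) = 19.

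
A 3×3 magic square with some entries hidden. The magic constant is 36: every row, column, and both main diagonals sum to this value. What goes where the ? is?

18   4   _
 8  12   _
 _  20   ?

Row 1 needs 36; the known cells sum to 22, so (1,3) = 14.
From row 2, 36 − (8 + 12) gives (2,3) = 16.
From column 1, 36 − (18 + 8) gives (3,1) = 10.
From column 3, 36 − (14 + 16) gives (3,3) = 6.

6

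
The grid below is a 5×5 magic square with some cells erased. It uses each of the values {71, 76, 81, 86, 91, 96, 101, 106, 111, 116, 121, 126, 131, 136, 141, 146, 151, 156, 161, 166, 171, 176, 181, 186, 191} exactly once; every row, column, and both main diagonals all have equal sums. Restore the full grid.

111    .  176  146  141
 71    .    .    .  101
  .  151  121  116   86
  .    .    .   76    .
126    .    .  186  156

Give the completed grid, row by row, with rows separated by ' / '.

The 25 entries sum to 3275, so each line sums to 3275/5 = 655.
Row 1: 111 + 176 + 146 + 141 + ? = 655, so (1,2) = 81.
Row 3 needs 655; the known cells sum to 474, so (3,1) = 181.
Column 1 needs 655; the known cells sum to 489, so (4,1) = 166.
Column 4: 146 + 116 + 76 + 186 + ? = 655, so (2,4) = 131.
Using column 5: 141 + 101 + 86 + 156 + ? → (4,5) = 655 − 484 = 171.
Main diagonal must total 655; the given cells sum to 464, so (2,2) = 191.
The remaining cell in anti-diagonal is (4,2) = 655 − 519 = 136.
Row 2 needs 655; the known cells sum to 494, so (2,3) = 161.
From row 4, 655 − (166 + 136 + 76 + 171) gives (4,3) = 106.
From column 2, 655 − (81 + 191 + 151 + 136) gives (5,2) = 96.
Using column 3: 176 + 161 + 121 + 106 + ? → (5,3) = 655 − 564 = 91.

111 81 176 146 141 / 71 191 161 131 101 / 181 151 121 116 86 / 166 136 106 76 171 / 126 96 91 186 156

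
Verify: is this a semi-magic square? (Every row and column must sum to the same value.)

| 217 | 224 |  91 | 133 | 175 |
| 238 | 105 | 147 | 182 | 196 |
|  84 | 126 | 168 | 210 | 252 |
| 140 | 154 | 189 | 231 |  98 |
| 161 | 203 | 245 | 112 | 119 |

No — column 4 sums to 868 but column 5 sums to 840.

Row 1: 217 + 224 + 91 + 133 + 175 = 840.
Row 2: 238 + 105 + 147 + 182 + 196 = 868.
Row 3: 84 + 126 + 168 + 210 + 252 = 840.
Row 4: 140 + 154 + 189 + 231 + 98 = 812.
Row 5: 161 + 203 + 245 + 112 + 119 = 840.
Column 1: 217 + 238 + 84 + 140 + 161 = 840.
Column 2: 224 + 105 + 126 + 154 + 203 = 812.
Column 3: 91 + 147 + 168 + 189 + 245 = 840.
Column 4: 133 + 182 + 210 + 231 + 112 = 868.
Column 5: 175 + 196 + 252 + 98 + 119 = 840.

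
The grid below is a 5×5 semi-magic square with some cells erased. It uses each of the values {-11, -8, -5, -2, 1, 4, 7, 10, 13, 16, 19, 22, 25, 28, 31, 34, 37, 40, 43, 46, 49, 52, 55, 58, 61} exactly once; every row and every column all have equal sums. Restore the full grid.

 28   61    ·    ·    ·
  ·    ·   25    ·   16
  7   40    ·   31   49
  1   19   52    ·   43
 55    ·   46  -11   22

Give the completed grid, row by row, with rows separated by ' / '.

The 25 entries sum to 625, so each line sums to 625/5 = 125.
Row 3 needs 125; the known cells sum to 127, so (3,3) = -2.
Using row 4: 1 + 19 + 52 + 43 + ? → (4,4) = 125 − 115 = 10.
Row 5 needs 125; the known cells sum to 112, so (5,2) = 13.
From column 1, 125 − (28 + 7 + 1 + 55) gives (2,1) = 34.
Column 2: 61 + 40 + 19 + 13 + ? = 125, so (2,2) = -8.
The remaining cell in column 3 is (1,3) = 125 − 121 = 4.
Using column 5: 16 + 49 + 43 + 22 + ? → (1,5) = 125 − 130 = -5.
The remaining cell in row 1 is (1,4) = 125 − 88 = 37.
From row 2, 125 − (34 + (-8) + 25 + 16) gives (2,4) = 58.

28 61 4 37 -5 / 34 -8 25 58 16 / 7 40 -2 31 49 / 1 19 52 10 43 / 55 13 46 -11 22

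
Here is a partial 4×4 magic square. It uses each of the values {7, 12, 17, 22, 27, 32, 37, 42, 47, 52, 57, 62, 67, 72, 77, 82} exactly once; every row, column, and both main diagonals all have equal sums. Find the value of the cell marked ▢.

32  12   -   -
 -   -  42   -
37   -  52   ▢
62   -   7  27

72

The 16 entries sum to 712, so each line sums to 712/4 = 178.
Row 4 needs 178; the known cells sum to 96, so (4,2) = 82.
Column 1: 32 + 37 + 62 + ? = 178, so (2,1) = 47.
Column 3 must total 178; the given cells sum to 101, so (1,3) = 77.
Using main diagonal: 32 + 52 + 27 + ? → (2,2) = 178 − 111 = 67.
Row 1 needs 178; the known cells sum to 121, so (1,4) = 57.
Row 2 must total 178; the given cells sum to 156, so (2,4) = 22.
The remaining cell in column 2 is (3,2) = 178 − 161 = 17.
Column 4 needs 178; the known cells sum to 106, so (3,4) = 72.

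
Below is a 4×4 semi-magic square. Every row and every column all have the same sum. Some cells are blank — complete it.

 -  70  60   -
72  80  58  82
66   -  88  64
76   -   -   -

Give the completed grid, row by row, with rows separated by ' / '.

Row 2 is already complete: 72 + 80 + 58 + 82 = 292, so that is the magic constant.
Using row 3: 66 + 88 + 64 + ? → (3,2) = 292 − 218 = 74.
Column 1: 72 + 66 + 76 + ? = 292, so (1,1) = 78.
Using column 2: 70 + 80 + 74 + ? → (4,2) = 292 − 224 = 68.
Column 3 must total 292; the given cells sum to 206, so (4,3) = 86.
From row 1, 292 − (78 + 70 + 60) gives (1,4) = 84.
The remaining cell in row 4 is (4,4) = 292 − 230 = 62.

78 70 60 84 / 72 80 58 82 / 66 74 88 64 / 76 68 86 62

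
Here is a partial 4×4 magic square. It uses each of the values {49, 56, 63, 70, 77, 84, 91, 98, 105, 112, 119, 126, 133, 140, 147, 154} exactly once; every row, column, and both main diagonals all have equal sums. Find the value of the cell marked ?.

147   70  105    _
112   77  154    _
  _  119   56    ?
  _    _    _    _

The 16 entries sum to 1624, so each line sums to 1624/4 = 406.
Row 1 needs 406; the known cells sum to 322, so (1,4) = 84.
Row 2: 112 + 77 + 154 + ? = 406, so (2,4) = 63.
The remaining cell in column 2 is (4,2) = 406 − 266 = 140.
Column 3 needs 406; the known cells sum to 315, so (4,3) = 91.
Main diagonal: 147 + 77 + 56 + ? = 406, so (4,4) = 126.
Using anti-diagonal: 84 + 154 + 119 + ? → (4,1) = 406 − 357 = 49.
Column 1: 147 + 112 + 49 + ? = 406, so (3,1) = 98.
The remaining cell in column 4 is (3,4) = 406 − 273 = 133.

133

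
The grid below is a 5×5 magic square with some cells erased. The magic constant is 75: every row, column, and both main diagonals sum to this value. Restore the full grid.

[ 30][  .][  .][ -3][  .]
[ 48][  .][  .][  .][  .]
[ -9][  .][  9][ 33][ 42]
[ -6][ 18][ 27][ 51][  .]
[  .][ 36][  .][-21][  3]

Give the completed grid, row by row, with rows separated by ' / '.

30 39 -12 -3 21 / 48 -18 6 15 24 / -9 0 9 33 42 / -6 18 27 51 -15 / 12 36 45 -21 3

Row 3 needs 75; the known cells sum to 75, so (3,2) = 0.
The remaining cell in row 4 is (4,5) = 75 − 90 = -15.
Column 1 must total 75; the given cells sum to 63, so (5,1) = 12.
Column 4: -3 + 33 + 51 + (-21) + ? = 75, so (2,4) = 15.
Using main diagonal: 30 + 9 + 51 + 3 + ? → (2,2) = 75 − 93 = -18.
Anti-diagonal: 15 + 9 + 18 + 12 + ? = 75, so (1,5) = 21.
From row 5, 75 − (12 + 36 + (-21) + 3) gives (5,3) = 45.
Column 2 needs 75; the known cells sum to 36, so (1,2) = 39.
Column 5: 21 + 42 + (-15) + 3 + ? = 75, so (2,5) = 24.
The remaining cell in row 1 is (1,3) = 75 − 87 = -12.
Row 2: 48 + (-18) + 15 + 24 + ? = 75, so (2,3) = 6.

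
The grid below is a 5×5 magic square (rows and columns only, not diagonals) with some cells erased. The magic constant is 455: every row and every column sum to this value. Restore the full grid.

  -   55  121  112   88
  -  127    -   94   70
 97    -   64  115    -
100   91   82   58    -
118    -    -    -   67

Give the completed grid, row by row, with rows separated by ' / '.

Row 1 must total 455; the given cells sum to 376, so (1,1) = 79.
From row 4, 455 − (100 + 91 + 82 + 58) gives (4,5) = 124.
The remaining cell in column 1 is (2,1) = 455 − 394 = 61.
From column 4, 455 − (112 + 94 + 115 + 58) gives (5,4) = 76.
From column 5, 455 − (88 + 70 + 124 + 67) gives (3,5) = 106.
Using row 2: 61 + 127 + 94 + 70 + ? → (2,3) = 455 − 352 = 103.
Row 3 must total 455; the given cells sum to 382, so (3,2) = 73.
From column 2, 455 − (55 + 127 + 73 + 91) gives (5,2) = 109.
Column 3 must total 455; the given cells sum to 370, so (5,3) = 85.

79 55 121 112 88 / 61 127 103 94 70 / 97 73 64 115 106 / 100 91 82 58 124 / 118 109 85 76 67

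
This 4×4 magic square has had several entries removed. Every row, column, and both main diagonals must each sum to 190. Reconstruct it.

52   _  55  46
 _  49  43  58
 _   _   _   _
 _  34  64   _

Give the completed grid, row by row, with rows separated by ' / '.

52 37 55 46 / 40 49 43 58 / 67 70 28 25 / 31 34 64 61

Using row 1: 52 + 55 + 46 + ? → (1,2) = 190 − 153 = 37.
Row 2 needs 190; the known cells sum to 150, so (2,1) = 40.
The remaining cell in column 2 is (3,2) = 190 − 120 = 70.
The remaining cell in column 3 is (3,3) = 190 − 162 = 28.
Main diagonal needs 190; the known cells sum to 129, so (4,4) = 61.
Using anti-diagonal: 46 + 43 + 70 + ? → (4,1) = 190 − 159 = 31.
From column 1, 190 − (52 + 40 + 31) gives (3,1) = 67.
Column 4: 46 + 58 + 61 + ? = 190, so (3,4) = 25.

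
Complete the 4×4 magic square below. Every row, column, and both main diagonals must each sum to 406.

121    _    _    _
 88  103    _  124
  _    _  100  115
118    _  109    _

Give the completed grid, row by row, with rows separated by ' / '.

121 94 106 85 / 88 103 91 124 / 79 112 100 115 / 118 97 109 82

Row 2 must total 406; the given cells sum to 315, so (2,3) = 91.
Using column 1: 121 + 88 + 118 + ? → (3,1) = 406 − 327 = 79.
Column 3 must total 406; the given cells sum to 300, so (1,3) = 106.
Using main diagonal: 121 + 103 + 100 + ? → (4,4) = 406 − 324 = 82.
The remaining cell in row 3 is (3,2) = 406 − 294 = 112.
From row 4, 406 − (118 + 109 + 82) gives (4,2) = 97.
Using column 2: 103 + 112 + 97 + ? → (1,2) = 406 − 312 = 94.
The remaining cell in column 4 is (1,4) = 406 − 321 = 85.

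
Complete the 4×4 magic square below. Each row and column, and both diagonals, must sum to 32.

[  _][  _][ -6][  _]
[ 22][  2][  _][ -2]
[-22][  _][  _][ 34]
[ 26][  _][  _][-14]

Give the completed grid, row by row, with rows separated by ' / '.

6 18 -6 14 / 22 2 10 -2 / -22 -18 38 34 / 26 30 -10 -14

Row 2 needs 32; the known cells sum to 22, so (2,3) = 10.
Column 1 needs 32; the known cells sum to 26, so (1,1) = 6.
Column 4 needs 32; the known cells sum to 18, so (1,4) = 14.
From main diagonal, 32 − (6 + 2 + (-14)) gives (3,3) = 38.
Anti-diagonal must total 32; the given cells sum to 50, so (3,2) = -18.
Row 1 needs 32; the known cells sum to 14, so (1,2) = 18.
Using column 2: 18 + 2 + (-18) + ? → (4,2) = 32 − 2 = 30.
Column 3: -6 + 10 + 38 + ? = 32, so (4,3) = -10.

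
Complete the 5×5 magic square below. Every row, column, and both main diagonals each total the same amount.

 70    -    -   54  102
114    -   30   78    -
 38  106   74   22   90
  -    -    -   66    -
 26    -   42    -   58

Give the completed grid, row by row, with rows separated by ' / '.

Row 3 is already complete: 38 + 106 + 74 + 22 + 90 = 330, so that is the magic constant.
Column 1 needs 330; the known cells sum to 248, so (4,1) = 82.
Using column 4: 54 + 78 + 22 + 66 + ? → (5,4) = 330 − 220 = 110.
Using main diagonal: 70 + 74 + 66 + 58 + ? → (2,2) = 330 − 268 = 62.
Anti-diagonal needs 330; the known cells sum to 280, so (4,2) = 50.
Row 2 needs 330; the known cells sum to 284, so (2,5) = 46.
Row 5 must total 330; the given cells sum to 236, so (5,2) = 94.
Column 2 must total 330; the given cells sum to 312, so (1,2) = 18.
The remaining cell in column 5 is (4,5) = 330 − 296 = 34.
The remaining cell in row 1 is (1,3) = 330 − 244 = 86.
Row 4: 82 + 50 + 66 + 34 + ? = 330, so (4,3) = 98.

70 18 86 54 102 / 114 62 30 78 46 / 38 106 74 22 90 / 82 50 98 66 34 / 26 94 42 110 58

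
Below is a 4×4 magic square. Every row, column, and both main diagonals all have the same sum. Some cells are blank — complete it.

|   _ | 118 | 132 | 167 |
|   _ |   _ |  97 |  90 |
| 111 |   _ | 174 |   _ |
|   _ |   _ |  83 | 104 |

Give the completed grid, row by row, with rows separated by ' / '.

69 118 132 167 / 160 139 97 90 / 111 76 174 125 / 146 153 83 104

Column 3 is already complete: 132 + 97 + 174 + 83 = 486, so that is the magic constant.
Row 1: 118 + 132 + 167 + ? = 486, so (1,1) = 69.
Column 4: 167 + 90 + 104 + ? = 486, so (3,4) = 125.
From main diagonal, 486 − (69 + 174 + 104) gives (2,2) = 139.
Row 2 needs 486; the known cells sum to 326, so (2,1) = 160.
From row 3, 486 − (111 + 174 + 125) gives (3,2) = 76.
The remaining cell in column 1 is (4,1) = 486 − 340 = 146.
Column 2 must total 486; the given cells sum to 333, so (4,2) = 153.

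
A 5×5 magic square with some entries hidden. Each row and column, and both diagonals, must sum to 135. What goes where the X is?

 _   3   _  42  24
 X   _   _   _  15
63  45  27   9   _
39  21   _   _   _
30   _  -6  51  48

-3

Row 3: 63 + 45 + 27 + 9 + ? = 135, so (3,5) = -9.
The remaining cell in row 5 is (5,2) = 135 − 123 = 12.
Using column 2: 3 + 45 + 21 + 12 + ? → (2,2) = 135 − 81 = 54.
Column 5 must total 135; the given cells sum to 78, so (4,5) = 57.
The remaining cell in anti-diagonal is (2,4) = 135 − 102 = 33.
Column 4 needs 135; the known cells sum to 135, so (4,4) = 0.
From main diagonal, 135 − (54 + 27 + 0 + 48) gives (1,1) = 6.
Row 1: 6 + 3 + 42 + 24 + ? = 135, so (1,3) = 60.
Row 4 must total 135; the given cells sum to 117, so (4,3) = 18.
From column 1, 135 − (6 + 63 + 39 + 30) gives (2,1) = -3.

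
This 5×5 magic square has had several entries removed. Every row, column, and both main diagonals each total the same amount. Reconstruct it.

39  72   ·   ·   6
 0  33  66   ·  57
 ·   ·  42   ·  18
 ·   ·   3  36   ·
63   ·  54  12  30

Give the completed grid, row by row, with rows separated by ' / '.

39 72 15 48 6 / 0 33 66 24 57 / 51 9 42 60 18 / 27 45 3 36 69 / 63 21 54 12 30

Main diagonal is already complete: 39 + 33 + 42 + 36 + 30 = 180, so that is the magic constant.
From row 2, 180 − (0 + 33 + 66 + 57) gives (2,4) = 24.
Row 5 needs 180; the known cells sum to 159, so (5,2) = 21.
The remaining cell in column 3 is (1,3) = 180 − 165 = 15.
Column 5 must total 180; the given cells sum to 111, so (4,5) = 69.
Using anti-diagonal: 6 + 24 + 42 + 63 + ? → (4,2) = 180 − 135 = 45.
Row 1: 39 + 72 + 15 + 6 + ? = 180, so (1,4) = 48.
Row 4 must total 180; the given cells sum to 153, so (4,1) = 27.
Column 1 needs 180; the known cells sum to 129, so (3,1) = 51.
From column 2, 180 − (72 + 33 + 45 + 21) gives (3,2) = 9.
Column 4 needs 180; the known cells sum to 120, so (3,4) = 60.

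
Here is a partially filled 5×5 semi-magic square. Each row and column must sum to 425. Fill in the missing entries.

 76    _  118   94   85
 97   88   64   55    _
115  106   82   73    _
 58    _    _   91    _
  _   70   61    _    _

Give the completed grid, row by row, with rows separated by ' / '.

76 52 118 94 85 / 97 88 64 55 121 / 115 106 82 73 49 / 58 109 100 91 67 / 79 70 61 112 103

Using row 1: 76 + 118 + 94 + 85 + ? → (1,2) = 425 − 373 = 52.
Using row 2: 97 + 88 + 64 + 55 + ? → (2,5) = 425 − 304 = 121.
From row 3, 425 − (115 + 106 + 82 + 73) gives (3,5) = 49.
Column 1 needs 425; the known cells sum to 346, so (5,1) = 79.
Column 2 needs 425; the known cells sum to 316, so (4,2) = 109.
Column 3 needs 425; the known cells sum to 325, so (4,3) = 100.
Column 4 needs 425; the known cells sum to 313, so (5,4) = 112.
Row 4 needs 425; the known cells sum to 358, so (4,5) = 67.
Using row 5: 79 + 70 + 61 + 112 + ? → (5,5) = 425 − 322 = 103.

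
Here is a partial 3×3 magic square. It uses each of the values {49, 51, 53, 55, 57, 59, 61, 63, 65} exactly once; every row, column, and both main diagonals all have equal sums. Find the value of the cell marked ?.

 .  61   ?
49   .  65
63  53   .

51

The 9 entries sum to 513, so each line sums to 513/3 = 171.
Row 2: 49 + 65 + ? = 171, so (2,2) = 57.
Row 3 must total 171; the given cells sum to 116, so (3,3) = 55.
Column 1 must total 171; the given cells sum to 112, so (1,1) = 59.
From column 3, 171 − (65 + 55) gives (1,3) = 51.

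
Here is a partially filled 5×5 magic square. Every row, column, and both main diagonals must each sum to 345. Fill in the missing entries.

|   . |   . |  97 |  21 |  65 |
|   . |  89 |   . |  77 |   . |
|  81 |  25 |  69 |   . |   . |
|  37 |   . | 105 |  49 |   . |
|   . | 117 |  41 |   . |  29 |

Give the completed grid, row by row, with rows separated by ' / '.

109 53 97 21 65 / 45 89 33 77 101 / 81 25 69 113 57 / 37 61 105 49 93 / 73 117 41 85 29

Column 3: 97 + 69 + 105 + 41 + ? = 345, so (2,3) = 33.
From main diagonal, 345 − (89 + 69 + 49 + 29) gives (1,1) = 109.
Using row 1: 109 + 97 + 21 + 65 + ? → (1,2) = 345 − 292 = 53.
Column 2: 53 + 89 + 25 + 117 + ? = 345, so (4,2) = 61.
From anti-diagonal, 345 − (65 + 77 + 69 + 61) gives (5,1) = 73.
Row 4: 37 + 61 + 105 + 49 + ? = 345, so (4,5) = 93.
From row 5, 345 − (73 + 117 + 41 + 29) gives (5,4) = 85.
Column 1: 109 + 81 + 37 + 73 + ? = 345, so (2,1) = 45.
From column 4, 345 − (21 + 77 + 49 + 85) gives (3,4) = 113.
Row 2 must total 345; the given cells sum to 244, so (2,5) = 101.
Row 3 needs 345; the known cells sum to 288, so (3,5) = 57.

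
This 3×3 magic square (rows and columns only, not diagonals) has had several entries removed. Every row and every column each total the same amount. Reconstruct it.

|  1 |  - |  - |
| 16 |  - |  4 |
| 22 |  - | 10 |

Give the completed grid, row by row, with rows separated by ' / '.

Column 1 is already complete: 1 + 16 + 22 = 39, so that is the magic constant.
The remaining cell in row 2 is (2,2) = 39 − 20 = 19.
The remaining cell in row 3 is (3,2) = 39 − 32 = 7.
Column 2 must total 39; the given cells sum to 26, so (1,2) = 13.
Using column 3: 4 + 10 + ? → (1,3) = 39 − 14 = 25.

1 13 25 / 16 19 4 / 22 7 10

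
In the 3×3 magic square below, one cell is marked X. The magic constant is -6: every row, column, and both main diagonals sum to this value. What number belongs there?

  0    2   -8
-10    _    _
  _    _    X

Column 1 needs -6; the known cells sum to -10, so (3,1) = 4.
Using anti-diagonal: -8 + 4 + ? → (2,2) = -6 − (-4) = -2.
Row 2 must total -6; the given cells sum to -12, so (2,3) = 6.
Using column 2: 2 + (-2) + ? → (3,2) = -6 − 0 = -6.
From column 3, -6 − (-8 + 6) gives (3,3) = -4.

-4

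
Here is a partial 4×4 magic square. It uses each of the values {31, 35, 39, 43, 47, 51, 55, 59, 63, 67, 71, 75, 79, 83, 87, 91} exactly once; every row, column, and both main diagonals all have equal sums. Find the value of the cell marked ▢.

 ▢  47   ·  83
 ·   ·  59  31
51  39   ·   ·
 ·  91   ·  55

43

The 16 entries sum to 976, so each line sums to 976/4 = 244.
Column 2 must total 244; the given cells sum to 177, so (2,2) = 67.
Using column 4: 83 + 31 + 55 + ? → (3,4) = 244 − 169 = 75.
Anti-diagonal needs 244; the known cells sum to 181, so (4,1) = 63.
From row 2, 244 − (67 + 59 + 31) gives (2,1) = 87.
Row 3 needs 244; the known cells sum to 165, so (3,3) = 79.
From row 4, 244 − (63 + 91 + 55) gives (4,3) = 35.
Using column 1: 87 + 51 + 63 + ? → (1,1) = 244 − 201 = 43.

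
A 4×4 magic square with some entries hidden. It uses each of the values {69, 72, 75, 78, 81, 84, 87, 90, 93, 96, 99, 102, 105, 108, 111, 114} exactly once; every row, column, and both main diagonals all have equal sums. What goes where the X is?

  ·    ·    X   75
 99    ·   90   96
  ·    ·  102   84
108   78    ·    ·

105

The 16 entries sum to 1464, so each line sums to 1464/4 = 366.
Using row 2: 99 + 90 + 96 + ? → (2,2) = 366 − 285 = 81.
Using column 4: 75 + 96 + 84 + ? → (4,4) = 366 − 255 = 111.
Using main diagonal: 81 + 102 + 111 + ? → (1,1) = 366 − 294 = 72.
Anti-diagonal must total 366; the given cells sum to 273, so (3,2) = 93.
Using row 3: 93 + 102 + 84 + ? → (3,1) = 366 − 279 = 87.
From row 4, 366 − (108 + 78 + 111) gives (4,3) = 69.
The remaining cell in column 2 is (1,2) = 366 − 252 = 114.
Column 3 needs 366; the known cells sum to 261, so (1,3) = 105.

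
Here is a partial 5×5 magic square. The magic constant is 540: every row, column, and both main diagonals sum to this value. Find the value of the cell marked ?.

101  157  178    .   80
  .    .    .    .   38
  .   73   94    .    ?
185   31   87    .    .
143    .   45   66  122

171

From row 1, 540 − (101 + 157 + 178 + 80) gives (1,4) = 24.
Row 5 must total 540; the given cells sum to 376, so (5,2) = 164.
Column 2: 157 + 73 + 31 + 164 + ? = 540, so (2,2) = 115.
Column 3 must total 540; the given cells sum to 404, so (2,3) = 136.
The remaining cell in main diagonal is (4,4) = 540 − 432 = 108.
From anti-diagonal, 540 − (80 + 94 + 31 + 143) gives (2,4) = 192.
Row 2 must total 540; the given cells sum to 481, so (2,1) = 59.
The remaining cell in row 4 is (4,5) = 540 − 411 = 129.
Using column 1: 101 + 59 + 185 + 143 + ? → (3,1) = 540 − 488 = 52.
From column 4, 540 − (24 + 192 + 108 + 66) gives (3,4) = 150.
Using column 5: 80 + 38 + 129 + 122 + ? → (3,5) = 540 − 369 = 171.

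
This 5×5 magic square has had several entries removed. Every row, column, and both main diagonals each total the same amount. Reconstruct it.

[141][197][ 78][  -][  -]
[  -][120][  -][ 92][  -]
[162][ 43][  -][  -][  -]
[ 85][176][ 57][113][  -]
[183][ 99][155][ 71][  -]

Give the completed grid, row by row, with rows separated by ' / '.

141 197 78 169 50 / 64 120 211 92 148 / 162 43 134 190 106 / 85 176 57 113 204 / 183 99 155 71 127

Column 2 is already complete: 197 + 120 + 43 + 176 + 99 = 635, so that is the magic constant.
The remaining cell in row 4 is (4,5) = 635 − 431 = 204.
From row 5, 635 − (183 + 99 + 155 + 71) gives (5,5) = 127.
Using column 1: 141 + 162 + 85 + 183 + ? → (2,1) = 635 − 571 = 64.
Main diagonal must total 635; the given cells sum to 501, so (3,3) = 134.
Anti-diagonal must total 635; the given cells sum to 585, so (1,5) = 50.
Row 1 must total 635; the given cells sum to 466, so (1,4) = 169.
Column 3: 78 + 134 + 57 + 155 + ? = 635, so (2,3) = 211.
From column 4, 635 − (169 + 92 + 113 + 71) gives (3,4) = 190.
The remaining cell in row 2 is (2,5) = 635 − 487 = 148.
From row 3, 635 − (162 + 43 + 134 + 190) gives (3,5) = 106.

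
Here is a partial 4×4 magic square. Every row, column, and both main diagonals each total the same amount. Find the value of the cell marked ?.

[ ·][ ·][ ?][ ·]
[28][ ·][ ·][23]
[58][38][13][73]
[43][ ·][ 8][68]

78

Row 3 is complete and sums to 182; that is the magic constant.
Using row 4: 43 + 8 + 68 + ? → (4,2) = 182 − 119 = 63.
The remaining cell in column 1 is (1,1) = 182 − 129 = 53.
Column 4 must total 182; the given cells sum to 164, so (1,4) = 18.
Main diagonal: 53 + 13 + 68 + ? = 182, so (2,2) = 48.
Anti-diagonal: 18 + 38 + 43 + ? = 182, so (2,3) = 83.
Column 2 needs 182; the known cells sum to 149, so (1,2) = 33.
Using column 3: 83 + 13 + 8 + ? → (1,3) = 182 − 104 = 78.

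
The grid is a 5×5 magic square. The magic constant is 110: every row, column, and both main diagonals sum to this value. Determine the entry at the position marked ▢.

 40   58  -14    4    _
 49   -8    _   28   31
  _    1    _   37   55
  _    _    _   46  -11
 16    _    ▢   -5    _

52

Row 1 must total 110; the given cells sum to 88, so (1,5) = 22.
From row 2, 110 − (49 + (-8) + 28 + 31) gives (2,3) = 10.
Column 5: 22 + 31 + 55 + (-11) + ? = 110, so (5,5) = 13.
The remaining cell in main diagonal is (3,3) = 110 − 91 = 19.
Anti-diagonal needs 110; the known cells sum to 85, so (4,2) = 25.
The remaining cell in row 3 is (3,1) = 110 − 112 = -2.
Using column 1: 40 + 49 + (-2) + 16 + ? → (4,1) = 110 − 103 = 7.
The remaining cell in column 2 is (5,2) = 110 − 76 = 34.
The remaining cell in row 4 is (4,3) = 110 − 67 = 43.
From row 5, 110 − (16 + 34 + (-5) + 13) gives (5,3) = 52.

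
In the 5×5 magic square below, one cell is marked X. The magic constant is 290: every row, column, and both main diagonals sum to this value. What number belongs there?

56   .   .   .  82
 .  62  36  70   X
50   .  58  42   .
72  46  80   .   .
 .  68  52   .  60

44

Column 3 must total 290; the given cells sum to 226, so (1,3) = 64.
The remaining cell in main diagonal is (4,4) = 290 − 236 = 54.
Anti-diagonal: 82 + 70 + 58 + 46 + ? = 290, so (5,1) = 34.
Row 4 needs 290; the known cells sum to 252, so (4,5) = 38.
Using row 5: 34 + 68 + 52 + 60 + ? → (5,4) = 290 − 214 = 76.
The remaining cell in column 1 is (2,1) = 290 − 212 = 78.
Using column 4: 70 + 42 + 54 + 76 + ? → (1,4) = 290 − 242 = 48.
Row 1 must total 290; the given cells sum to 250, so (1,2) = 40.
The remaining cell in row 2 is (2,5) = 290 − 246 = 44.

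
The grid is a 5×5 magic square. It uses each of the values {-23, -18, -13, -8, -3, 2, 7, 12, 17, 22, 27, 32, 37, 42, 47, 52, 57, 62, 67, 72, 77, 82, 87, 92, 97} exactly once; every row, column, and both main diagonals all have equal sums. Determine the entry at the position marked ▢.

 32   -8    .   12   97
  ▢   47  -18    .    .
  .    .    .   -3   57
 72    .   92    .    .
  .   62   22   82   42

87

The 25 entries sum to 925, so each line sums to 925/5 = 185.
From row 1, 185 − (32 + (-8) + 12 + 97) gives (1,3) = 52.
Row 5 must total 185; the given cells sum to 208, so (5,1) = -23.
Using column 3: 52 + (-18) + 92 + 22 + ? → (3,3) = 185 − 148 = 37.
Main diagonal: 32 + 47 + 37 + 42 + ? = 185, so (4,4) = 27.
Column 4 must total 185; the given cells sum to 118, so (2,4) = 67.
The remaining cell in anti-diagonal is (4,2) = 185 − 178 = 7.
Row 4: 72 + 7 + 92 + 27 + ? = 185, so (4,5) = -13.
The remaining cell in column 2 is (3,2) = 185 − 108 = 77.
Column 5 needs 185; the known cells sum to 183, so (2,5) = 2.
Row 2: 47 + (-18) + 67 + 2 + ? = 185, so (2,1) = 87.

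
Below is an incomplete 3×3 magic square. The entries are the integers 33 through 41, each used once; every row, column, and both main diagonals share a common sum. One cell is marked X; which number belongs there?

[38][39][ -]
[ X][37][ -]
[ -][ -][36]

33

The entries are 33 through 41, which sum to 333, so each line sums to 333/3 = 111.
Row 1 must total 111; the given cells sum to 77, so (1,3) = 34.
Column 2: 39 + 37 + ? = 111, so (3,2) = 35.
From column 3, 111 − (34 + 36) gives (2,3) = 41.
The remaining cell in anti-diagonal is (3,1) = 111 − 71 = 40.
Row 2: 37 + 41 + ? = 111, so (2,1) = 33.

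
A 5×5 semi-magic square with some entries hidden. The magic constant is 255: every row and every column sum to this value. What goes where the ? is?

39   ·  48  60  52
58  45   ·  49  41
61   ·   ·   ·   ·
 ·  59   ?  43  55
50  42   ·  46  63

51

Row 1: 39 + 48 + 60 + 52 + ? = 255, so (1,2) = 56.
Row 2 needs 255; the known cells sum to 193, so (2,3) = 62.
From row 5, 255 − (50 + 42 + 46 + 63) gives (5,3) = 54.
Using column 1: 39 + 58 + 61 + 50 + ? → (4,1) = 255 − 208 = 47.
Using column 2: 56 + 45 + 59 + 42 + ? → (3,2) = 255 − 202 = 53.
Column 4 needs 255; the known cells sum to 198, so (3,4) = 57.
Column 5 must total 255; the given cells sum to 211, so (3,5) = 44.
From row 3, 255 − (61 + 53 + 57 + 44) gives (3,3) = 40.
Row 4: 47 + 59 + 43 + 55 + ? = 255, so (4,3) = 51.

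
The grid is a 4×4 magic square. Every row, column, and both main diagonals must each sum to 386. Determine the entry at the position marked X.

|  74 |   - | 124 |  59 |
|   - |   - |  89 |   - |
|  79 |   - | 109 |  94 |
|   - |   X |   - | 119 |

69

Row 1: 74 + 124 + 59 + ? = 386, so (1,2) = 129.
The remaining cell in row 3 is (3,2) = 386 − 282 = 104.
The remaining cell in column 3 is (4,3) = 386 − 322 = 64.
Column 4: 59 + 94 + 119 + ? = 386, so (2,4) = 114.
Main diagonal must total 386; the given cells sum to 302, so (2,2) = 84.
Anti-diagonal must total 386; the given cells sum to 252, so (4,1) = 134.
Row 2 must total 386; the given cells sum to 287, so (2,1) = 99.
From row 4, 386 − (134 + 64 + 119) gives (4,2) = 69.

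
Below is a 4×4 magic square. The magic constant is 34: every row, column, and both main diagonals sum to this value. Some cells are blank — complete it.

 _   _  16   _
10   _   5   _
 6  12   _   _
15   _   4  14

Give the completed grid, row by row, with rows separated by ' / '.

3 13 16 2 / 10 8 5 11 / 6 12 9 7 / 15 1 4 14

Row 4: 15 + 4 + 14 + ? = 34, so (4,2) = 1.
Using column 1: 10 + 6 + 15 + ? → (1,1) = 34 − 31 = 3.
Column 3: 16 + 5 + 4 + ? = 34, so (3,3) = 9.
Main diagonal must total 34; the given cells sum to 26, so (2,2) = 8.
From anti-diagonal, 34 − (5 + 12 + 15) gives (1,4) = 2.
Row 1 must total 34; the given cells sum to 21, so (1,2) = 13.
Row 2 must total 34; the given cells sum to 23, so (2,4) = 11.
Row 3 needs 34; the known cells sum to 27, so (3,4) = 7.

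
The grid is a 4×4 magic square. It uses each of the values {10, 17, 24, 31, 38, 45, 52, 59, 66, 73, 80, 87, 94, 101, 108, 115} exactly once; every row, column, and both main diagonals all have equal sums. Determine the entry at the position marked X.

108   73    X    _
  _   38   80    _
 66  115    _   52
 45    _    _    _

59

The 16 entries sum to 1000, so each line sums to 1000/4 = 250.
Row 3: 66 + 115 + 52 + ? = 250, so (3,3) = 17.
Column 1: 108 + 66 + 45 + ? = 250, so (2,1) = 31.
Column 2 needs 250; the known cells sum to 226, so (4,2) = 24.
Using main diagonal: 108 + 38 + 17 + ? → (4,4) = 250 − 163 = 87.
Using anti-diagonal: 80 + 115 + 45 + ? → (1,4) = 250 − 240 = 10.
Using row 1: 108 + 73 + 10 + ? → (1,3) = 250 − 191 = 59.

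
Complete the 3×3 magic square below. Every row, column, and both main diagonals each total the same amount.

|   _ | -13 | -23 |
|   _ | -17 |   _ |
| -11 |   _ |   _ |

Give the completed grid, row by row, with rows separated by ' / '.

Anti-diagonal is already complete: -23 + -17 + -11 = -51, so that is the magic constant.
Using row 1: -13 + (-23) + ? → (1,1) = -51 − (-36) = -15.
Using column 1: -15 + (-11) + ? → (2,1) = -51 − (-26) = -25.
From column 2, -51 − (-13 + (-17)) gives (3,2) = -21.
The remaining cell in main diagonal is (3,3) = -51 − (-32) = -19.
Using row 2: -25 + (-17) + ? → (2,3) = -51 − (-42) = -9.

-15 -13 -23 / -25 -17 -9 / -11 -21 -19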